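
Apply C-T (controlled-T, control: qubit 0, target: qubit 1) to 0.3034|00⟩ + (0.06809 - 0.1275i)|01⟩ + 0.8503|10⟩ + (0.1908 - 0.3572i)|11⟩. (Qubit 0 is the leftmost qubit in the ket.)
0.3034|00⟩ + (0.06809 - 0.1275i)|01⟩ + 0.8503|10⟩ + (0.3875 - 0.1177i)|11⟩

C-T leaves the control-|0⟩ kets |00⟩, |01⟩ unchanged and applies T to qubit 1 on the control-|1⟩ pair (|10⟩, |11⟩).
T = [[1, 0], [0, (1/√2 + (1/√2)i)]].
With a = amp(|10⟩) = 0.8503 and b = amp(|11⟩) = (0.1908 - 0.3572i):
new amp(|10⟩) = (1)·a = 0.8503
new amp(|11⟩) = (1/√2 + (1/√2)i)·b = (0.3875 - 0.1177i)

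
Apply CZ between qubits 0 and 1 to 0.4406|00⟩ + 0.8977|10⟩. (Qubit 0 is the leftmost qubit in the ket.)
0.4406|00⟩ + 0.8977|10⟩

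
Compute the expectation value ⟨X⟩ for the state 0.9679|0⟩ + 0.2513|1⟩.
0.4865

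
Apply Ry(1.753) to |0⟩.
0.6398|0⟩ + 0.7685|1⟩

Ry(1.753) = [[cos(θ/2), −sin(θ/2)], [sin(θ/2), cos(θ/2)]]; θ = 1.753, cos(θ/2) ≈ 0.639845, sin(θ/2) ≈ 0.768504.
With a = amp(|0⟩) = 1 and b = amp(|1⟩) = 0:
new amp(|0⟩) = (0.639845)·a + (-0.768504)·b = 0.6398
new amp(|1⟩) = (0.768504)·a + (0.639845)·b = 0.7685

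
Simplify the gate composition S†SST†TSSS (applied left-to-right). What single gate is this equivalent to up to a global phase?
I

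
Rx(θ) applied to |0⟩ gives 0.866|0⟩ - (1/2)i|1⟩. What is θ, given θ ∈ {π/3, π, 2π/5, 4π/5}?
π/3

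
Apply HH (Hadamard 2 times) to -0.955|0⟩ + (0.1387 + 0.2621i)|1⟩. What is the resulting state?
-0.955|0⟩ + (0.1387 + 0.2621i)|1⟩

H² = I, so an even number of Hadamards cancels: H^2 = I and the state is unchanged.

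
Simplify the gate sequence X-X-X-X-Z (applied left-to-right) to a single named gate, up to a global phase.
Z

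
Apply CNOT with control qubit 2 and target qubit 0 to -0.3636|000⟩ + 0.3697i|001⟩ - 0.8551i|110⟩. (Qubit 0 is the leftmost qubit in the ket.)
-0.3636|000⟩ + 0.3697i|101⟩ - 0.8551i|110⟩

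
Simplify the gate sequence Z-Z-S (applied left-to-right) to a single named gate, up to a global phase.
S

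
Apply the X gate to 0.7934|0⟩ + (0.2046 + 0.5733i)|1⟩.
(0.2046 + 0.5733i)|0⟩ + 0.7934|1⟩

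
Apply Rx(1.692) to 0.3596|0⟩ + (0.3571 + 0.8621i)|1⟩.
(0.8838 - 0.2673i)|0⟩ + (0.2368 + 0.3023i)|1⟩

Rx(1.692) = [[cos(θ/2), −i·sin(θ/2)], [−i·sin(θ/2), cos(θ/2)]]; θ = 1.692, cos(θ/2) ≈ 0.662983, sin(θ/2) ≈ 0.748634.
With a = amp(|0⟩) = 0.3596 and b = amp(|1⟩) = (0.3571 + 0.8621i):
new amp(|0⟩) = (0.662983)·a + (-0.748634i)·b = (0.8838 - 0.2673i)
new amp(|1⟩) = (-0.748634i)·a + (0.662983)·b = (0.2368 + 0.3023i)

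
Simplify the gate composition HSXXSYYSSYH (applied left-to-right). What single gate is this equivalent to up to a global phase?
Y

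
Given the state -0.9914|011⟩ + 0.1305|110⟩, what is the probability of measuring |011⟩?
0.9829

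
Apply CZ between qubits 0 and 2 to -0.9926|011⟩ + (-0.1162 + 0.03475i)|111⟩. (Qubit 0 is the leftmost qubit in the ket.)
-0.9926|011⟩ + (0.1162 - 0.03475i)|111⟩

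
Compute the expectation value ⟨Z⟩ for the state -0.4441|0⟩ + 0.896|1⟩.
-0.6056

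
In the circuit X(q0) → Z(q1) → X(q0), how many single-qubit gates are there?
3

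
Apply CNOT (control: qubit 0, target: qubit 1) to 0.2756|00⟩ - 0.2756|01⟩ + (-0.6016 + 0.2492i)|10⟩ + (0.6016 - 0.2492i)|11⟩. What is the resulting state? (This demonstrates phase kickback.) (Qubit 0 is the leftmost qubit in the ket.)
0.2756|00⟩ - 0.2756|01⟩ + (0.6016 - 0.2492i)|10⟩ + (-0.6016 + 0.2492i)|11⟩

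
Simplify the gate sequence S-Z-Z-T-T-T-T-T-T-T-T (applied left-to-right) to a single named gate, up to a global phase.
S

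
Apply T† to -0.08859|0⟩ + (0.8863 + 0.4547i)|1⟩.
-0.08859|0⟩ + (0.9482 - 0.3052i)|1⟩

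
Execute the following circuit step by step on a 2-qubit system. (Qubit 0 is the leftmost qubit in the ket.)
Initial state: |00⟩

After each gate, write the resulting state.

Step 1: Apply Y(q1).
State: i|01⟩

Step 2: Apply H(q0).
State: (1/√2)i|01⟩ + (1/√2)i|11⟩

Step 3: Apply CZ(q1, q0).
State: (1/√2)i|01⟩ - (1/√2)i|11⟩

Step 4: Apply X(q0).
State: -(1/√2)i|01⟩ + (1/√2)i|11⟩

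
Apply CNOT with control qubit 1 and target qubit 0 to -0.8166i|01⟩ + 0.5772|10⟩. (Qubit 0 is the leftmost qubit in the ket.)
0.5772|10⟩ - 0.8166i|11⟩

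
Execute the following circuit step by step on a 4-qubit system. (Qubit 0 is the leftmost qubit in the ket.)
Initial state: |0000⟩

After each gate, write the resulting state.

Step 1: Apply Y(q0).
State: i|1000⟩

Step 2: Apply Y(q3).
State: -|1001⟩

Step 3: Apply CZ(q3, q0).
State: |1001⟩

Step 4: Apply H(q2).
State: 1/√2|1001⟩ + 1/√2|1011⟩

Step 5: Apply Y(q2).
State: -(1/√2)i|1001⟩ + (1/√2)i|1011⟩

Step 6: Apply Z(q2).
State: -(1/√2)i|1001⟩ - (1/√2)i|1011⟩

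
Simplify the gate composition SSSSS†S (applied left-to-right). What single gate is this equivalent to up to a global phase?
I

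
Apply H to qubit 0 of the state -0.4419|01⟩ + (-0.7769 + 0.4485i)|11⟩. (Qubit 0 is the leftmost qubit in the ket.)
(-0.8618 + 0.3171i)|01⟩ + (0.2369 - 0.3171i)|11⟩

H on qubit 0 mixes each pair of kets that differ only in qubit 0: amplitudes (a, b) of (|…0…⟩, |…1…⟩) become ((a + b)/√2, (a − b)/√2). Kets absent from the input have amplitude 0.
(|01⟩, |11⟩): (a, b) = (-0.4419, (-0.7769 + 0.4485i)) → ((-0.8618 + 0.3171i), (0.2369 - 0.3171i))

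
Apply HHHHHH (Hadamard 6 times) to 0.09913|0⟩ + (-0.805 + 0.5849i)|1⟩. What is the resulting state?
0.09913|0⟩ + (-0.805 + 0.5849i)|1⟩

H² = I, so an even number of Hadamards cancels: H^6 = I and the state is unchanged.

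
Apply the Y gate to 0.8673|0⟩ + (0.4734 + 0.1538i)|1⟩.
(0.1538 - 0.4734i)|0⟩ + 0.8673i|1⟩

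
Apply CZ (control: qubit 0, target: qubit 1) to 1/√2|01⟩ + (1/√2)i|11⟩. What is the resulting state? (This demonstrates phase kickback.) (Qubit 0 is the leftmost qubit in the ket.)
1/√2|01⟩ - (1/√2)i|11⟩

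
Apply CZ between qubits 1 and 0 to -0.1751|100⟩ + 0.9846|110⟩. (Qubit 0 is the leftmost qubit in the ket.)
-0.1751|100⟩ - 0.9846|110⟩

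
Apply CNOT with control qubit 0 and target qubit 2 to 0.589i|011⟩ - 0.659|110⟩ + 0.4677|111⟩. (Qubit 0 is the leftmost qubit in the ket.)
0.589i|011⟩ + 0.4677|110⟩ - 0.659|111⟩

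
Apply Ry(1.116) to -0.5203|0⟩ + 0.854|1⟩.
-0.8936|0⟩ + 0.449|1⟩

Ry(1.116) = [[cos(θ/2), −sin(θ/2)], [sin(θ/2), cos(θ/2)]]; θ = 1.116, cos(θ/2) ≈ 0.848316, sin(θ/2) ≈ 0.529491.
With a = amp(|0⟩) = -0.5203 and b = amp(|1⟩) = 0.854:
new amp(|0⟩) = (0.848316)·a + (-0.529491)·b = -0.8936
new amp(|1⟩) = (0.529491)·a + (0.848316)·b = 0.449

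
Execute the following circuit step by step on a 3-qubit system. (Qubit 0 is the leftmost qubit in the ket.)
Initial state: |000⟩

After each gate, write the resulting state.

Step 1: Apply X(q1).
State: |010⟩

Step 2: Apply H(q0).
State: 1/√2|010⟩ + 1/√2|110⟩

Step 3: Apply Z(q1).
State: -1/√2|010⟩ - 1/√2|110⟩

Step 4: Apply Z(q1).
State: 1/√2|010⟩ + 1/√2|110⟩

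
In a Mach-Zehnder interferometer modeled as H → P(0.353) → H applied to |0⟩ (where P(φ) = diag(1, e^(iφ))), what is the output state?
(0.9692 + 0.1729i)|0⟩ + (0.03083 - 0.1729i)|1⟩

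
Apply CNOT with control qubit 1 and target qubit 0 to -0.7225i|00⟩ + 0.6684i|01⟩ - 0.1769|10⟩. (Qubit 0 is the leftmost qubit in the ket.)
-0.7225i|00⟩ - 0.1769|10⟩ + 0.6684i|11⟩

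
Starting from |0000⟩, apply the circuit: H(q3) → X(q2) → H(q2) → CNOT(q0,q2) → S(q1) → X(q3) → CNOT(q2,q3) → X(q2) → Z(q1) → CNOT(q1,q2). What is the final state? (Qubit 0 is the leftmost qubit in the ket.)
-1/2|0000⟩ - 1/2|0001⟩ + 1/2|0010⟩ + 1/2|0011⟩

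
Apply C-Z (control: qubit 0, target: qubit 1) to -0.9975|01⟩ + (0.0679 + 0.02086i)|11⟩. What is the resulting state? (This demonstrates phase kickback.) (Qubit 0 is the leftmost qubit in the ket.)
-0.9975|01⟩ + (-0.0679 - 0.02086i)|11⟩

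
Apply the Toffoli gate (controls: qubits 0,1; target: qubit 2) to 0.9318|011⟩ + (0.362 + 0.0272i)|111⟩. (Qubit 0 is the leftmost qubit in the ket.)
0.9318|011⟩ + (0.362 + 0.0272i)|110⟩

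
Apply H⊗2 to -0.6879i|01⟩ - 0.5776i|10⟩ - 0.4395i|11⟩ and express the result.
-0.8525i|00⟩ + 0.2749i|01⟩ + 0.1646i|10⟩ + 0.413i|11⟩

H⊗2 gives amp(|y⟩) = (1/2) Σ_x (−1)^(x·y) amp(|x⟩), where x·y is the number of positions in which both x and y have a 1.
|00⟩: (-0.6879i - 0.5776i - 0.4395i)/2 = -0.8525i
|01⟩: (0.6879i - 0.5776i + 0.4395i)/2 = 0.2749i
|10⟩: (-0.6879i + 0.5776i + 0.4395i)/2 = 0.1646i
|11⟩: (0.6879i + 0.5776i - 0.4395i)/2 = 0.413i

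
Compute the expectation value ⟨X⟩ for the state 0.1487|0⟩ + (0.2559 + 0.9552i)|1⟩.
0.0761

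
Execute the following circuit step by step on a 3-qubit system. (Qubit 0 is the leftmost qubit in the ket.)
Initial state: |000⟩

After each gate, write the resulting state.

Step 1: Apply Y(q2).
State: i|001⟩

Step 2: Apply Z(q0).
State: i|001⟩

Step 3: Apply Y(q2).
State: |000⟩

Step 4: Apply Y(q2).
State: i|001⟩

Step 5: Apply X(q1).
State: i|011⟩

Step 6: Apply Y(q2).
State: |010⟩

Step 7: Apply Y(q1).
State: -i|000⟩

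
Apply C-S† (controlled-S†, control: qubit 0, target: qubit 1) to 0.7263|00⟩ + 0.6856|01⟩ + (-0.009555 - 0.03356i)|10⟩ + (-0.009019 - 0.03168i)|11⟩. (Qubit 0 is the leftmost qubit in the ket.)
0.7263|00⟩ + 0.6856|01⟩ + (-0.009555 - 0.03356i)|10⟩ + (-0.03168 + 0.009019i)|11⟩

C-S† leaves the control-|0⟩ kets |00⟩, |01⟩ unchanged and applies S† to qubit 1 on the control-|1⟩ pair (|10⟩, |11⟩).
S† = [[1, 0], [0, -i]].
With a = amp(|10⟩) = (-0.009555 - 0.03356i) and b = amp(|11⟩) = (-0.009019 - 0.03168i):
new amp(|10⟩) = (1)·a = (-0.009555 - 0.03356i)
new amp(|11⟩) = (-i)·b = (-0.03168 + 0.009019i)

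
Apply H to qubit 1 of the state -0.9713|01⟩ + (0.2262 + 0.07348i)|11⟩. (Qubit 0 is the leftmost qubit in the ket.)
-0.6868|00⟩ + 0.6868|01⟩ + (0.1599 + 0.05196i)|10⟩ + (-0.1599 - 0.05196i)|11⟩

H on qubit 1 mixes each pair of kets that differ only in qubit 1: amplitudes (a, b) of (|…0…⟩, |…1…⟩) become ((a + b)/√2, (a − b)/√2). Kets absent from the input have amplitude 0.
(|00⟩, |01⟩): (a, b) = (0, -0.9713) → (-0.6868, 0.6868)
(|10⟩, |11⟩): (a, b) = (0, (0.2262 + 0.07348i)) → ((0.1599 + 0.05196i), (-0.1599 - 0.05196i))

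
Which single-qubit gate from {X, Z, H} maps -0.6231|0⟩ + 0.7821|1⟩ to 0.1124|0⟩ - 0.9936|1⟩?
H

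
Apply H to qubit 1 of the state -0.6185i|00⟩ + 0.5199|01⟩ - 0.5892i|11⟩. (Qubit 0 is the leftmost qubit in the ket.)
(0.3676 - 0.4373i)|00⟩ + (-0.3676 - 0.4373i)|01⟩ - 0.4166i|10⟩ + 0.4166i|11⟩

H on qubit 1 mixes each pair of kets that differ only in qubit 1: amplitudes (a, b) of (|…0…⟩, |…1…⟩) become ((a + b)/√2, (a − b)/√2). Kets absent from the input have amplitude 0.
(|00⟩, |01⟩): (a, b) = (-0.6185i, 0.5199) → ((0.3676 - 0.4373i), (-0.3676 - 0.4373i))
(|10⟩, |11⟩): (a, b) = (0, -0.5892i) → (-0.4166i, 0.4166i)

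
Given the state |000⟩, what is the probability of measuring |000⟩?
1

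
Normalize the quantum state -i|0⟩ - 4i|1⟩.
-0.2425i|0⟩ - 0.9701i|1⟩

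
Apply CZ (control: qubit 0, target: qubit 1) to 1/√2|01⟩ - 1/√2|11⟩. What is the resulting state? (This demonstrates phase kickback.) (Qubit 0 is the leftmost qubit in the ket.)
1/√2|01⟩ + 1/√2|11⟩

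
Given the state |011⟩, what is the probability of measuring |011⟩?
1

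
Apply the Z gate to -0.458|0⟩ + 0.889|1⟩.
-0.458|0⟩ - 0.889|1⟩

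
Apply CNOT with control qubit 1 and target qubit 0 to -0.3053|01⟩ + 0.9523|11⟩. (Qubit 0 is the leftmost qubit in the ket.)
0.9523|01⟩ - 0.3053|11⟩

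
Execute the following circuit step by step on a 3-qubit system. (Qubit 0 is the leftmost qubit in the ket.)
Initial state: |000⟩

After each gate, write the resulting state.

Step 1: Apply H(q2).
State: 1/√2|000⟩ + 1/√2|001⟩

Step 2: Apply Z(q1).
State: 1/√2|000⟩ + 1/√2|001⟩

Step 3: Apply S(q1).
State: 1/√2|000⟩ + 1/√2|001⟩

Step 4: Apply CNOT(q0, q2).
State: 1/√2|000⟩ + 1/√2|001⟩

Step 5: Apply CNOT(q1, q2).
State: 1/√2|000⟩ + 1/√2|001⟩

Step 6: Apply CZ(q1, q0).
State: 1/√2|000⟩ + 1/√2|001⟩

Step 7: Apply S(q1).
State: 1/√2|000⟩ + 1/√2|001⟩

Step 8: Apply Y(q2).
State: -(1/√2)i|000⟩ + (1/√2)i|001⟩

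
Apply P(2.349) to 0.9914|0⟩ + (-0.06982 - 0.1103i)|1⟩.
0.9914|0⟩ + (0.1276 + 0.02771i)|1⟩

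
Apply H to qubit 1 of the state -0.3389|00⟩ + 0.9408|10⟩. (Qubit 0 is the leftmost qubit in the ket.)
-0.2396|00⟩ - 0.2396|01⟩ + 0.6652|10⟩ + 0.6652|11⟩

H on qubit 1 mixes each pair of kets that differ only in qubit 1: amplitudes (a, b) of (|…0…⟩, |…1…⟩) become ((a + b)/√2, (a − b)/√2). Kets absent from the input have amplitude 0.
(|00⟩, |01⟩): (a, b) = (-0.3389, 0) → (-0.2396, -0.2396)
(|10⟩, |11⟩): (a, b) = (0.9408, 0) → (0.6652, 0.6652)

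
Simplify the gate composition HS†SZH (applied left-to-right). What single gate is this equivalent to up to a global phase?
X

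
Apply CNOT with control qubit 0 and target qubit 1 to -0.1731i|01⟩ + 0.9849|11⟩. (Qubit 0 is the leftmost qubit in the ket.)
-0.1731i|01⟩ + 0.9849|10⟩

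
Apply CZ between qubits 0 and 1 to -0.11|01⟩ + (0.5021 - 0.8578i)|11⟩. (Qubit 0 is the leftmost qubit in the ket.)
-0.11|01⟩ + (-0.5021 + 0.8578i)|11⟩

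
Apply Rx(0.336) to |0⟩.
0.9859|0⟩ - 0.1672i|1⟩

Rx(0.336) = [[cos(θ/2), −i·sin(θ/2)], [−i·sin(θ/2), cos(θ/2)]]; θ = 0.336, cos(θ/2) ≈ 0.985921, sin(θ/2) ≈ 0.167211.
With a = amp(|0⟩) = 1 and b = amp(|1⟩) = 0:
new amp(|0⟩) = (0.985921)·a + (-0.167211i)·b = 0.9859
new amp(|1⟩) = (-0.167211i)·a + (0.985921)·b = -0.1672i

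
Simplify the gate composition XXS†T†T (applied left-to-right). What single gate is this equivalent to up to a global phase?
S†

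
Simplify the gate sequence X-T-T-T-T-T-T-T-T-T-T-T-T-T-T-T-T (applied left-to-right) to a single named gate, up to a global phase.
X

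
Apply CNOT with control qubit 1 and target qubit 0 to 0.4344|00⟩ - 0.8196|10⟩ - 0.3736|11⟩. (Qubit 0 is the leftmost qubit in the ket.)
0.4344|00⟩ - 0.3736|01⟩ - 0.8196|10⟩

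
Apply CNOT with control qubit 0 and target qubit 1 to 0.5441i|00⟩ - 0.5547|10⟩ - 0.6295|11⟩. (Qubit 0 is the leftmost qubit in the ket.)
0.5441i|00⟩ - 0.6295|10⟩ - 0.5547|11⟩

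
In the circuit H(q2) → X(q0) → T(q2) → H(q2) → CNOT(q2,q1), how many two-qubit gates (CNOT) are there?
1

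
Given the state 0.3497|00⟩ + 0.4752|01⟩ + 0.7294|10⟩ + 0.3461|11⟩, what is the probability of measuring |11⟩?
0.1198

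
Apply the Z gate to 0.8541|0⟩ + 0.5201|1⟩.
0.8541|0⟩ - 0.5201|1⟩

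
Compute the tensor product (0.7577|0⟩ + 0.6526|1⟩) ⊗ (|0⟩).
0.7577|00⟩ + 0.6526|10⟩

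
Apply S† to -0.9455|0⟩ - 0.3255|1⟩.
-0.9455|0⟩ + 0.3255i|1⟩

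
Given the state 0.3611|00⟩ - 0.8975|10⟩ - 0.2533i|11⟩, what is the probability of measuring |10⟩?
0.8055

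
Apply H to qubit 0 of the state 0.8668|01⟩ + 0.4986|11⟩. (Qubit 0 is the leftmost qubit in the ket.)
0.9655|01⟩ + 0.2604|11⟩

H on qubit 0 mixes each pair of kets that differ only in qubit 0: amplitudes (a, b) of (|…0…⟩, |…1…⟩) become ((a + b)/√2, (a − b)/√2). Kets absent from the input have amplitude 0.
(|01⟩, |11⟩): (a, b) = (0.8668, 0.4986) → (0.9655, 0.2604)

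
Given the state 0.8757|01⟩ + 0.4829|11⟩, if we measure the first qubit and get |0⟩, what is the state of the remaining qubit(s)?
|1⟩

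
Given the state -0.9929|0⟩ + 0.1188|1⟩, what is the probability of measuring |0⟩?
0.9859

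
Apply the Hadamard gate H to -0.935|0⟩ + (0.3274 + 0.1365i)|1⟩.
(-0.4296 + 0.09652i)|0⟩ + (-0.8927 - 0.09652i)|1⟩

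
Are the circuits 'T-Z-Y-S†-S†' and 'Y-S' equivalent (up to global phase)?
No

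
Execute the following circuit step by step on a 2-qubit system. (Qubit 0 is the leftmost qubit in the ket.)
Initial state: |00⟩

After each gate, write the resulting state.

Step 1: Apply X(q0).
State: |10⟩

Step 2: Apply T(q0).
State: (1/√2 + (1/√2)i)|10⟩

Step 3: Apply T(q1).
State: (1/√2 + (1/√2)i)|10⟩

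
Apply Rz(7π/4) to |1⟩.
(-0.9239 + 0.3827i)|1⟩

Rz(7π/4) = [[e^(−iθ/2), 0], [0, e^(iθ/2)]] with e^(±iθ/2) = cos(θ/2) ± i·sin(θ/2); θ = 7π/4, cos(θ/2) ≈ -0.92388, sin(θ/2) ≈ 0.382683.
With a = amp(|0⟩) = 0 and b = amp(|1⟩) = 1:
new amp(|0⟩) = (-0.92388 - 0.382683i)·a = 0
new amp(|1⟩) = (-0.92388 + 0.382683i)·b = (-0.9239 + 0.3827i)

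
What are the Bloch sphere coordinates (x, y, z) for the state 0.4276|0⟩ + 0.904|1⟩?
(0.7731, 0, -0.6344)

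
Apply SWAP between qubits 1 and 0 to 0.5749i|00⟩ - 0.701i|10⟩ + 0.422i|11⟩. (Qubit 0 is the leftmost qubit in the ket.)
0.5749i|00⟩ - 0.701i|01⟩ + 0.422i|11⟩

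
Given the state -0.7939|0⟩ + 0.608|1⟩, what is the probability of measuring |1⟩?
0.3697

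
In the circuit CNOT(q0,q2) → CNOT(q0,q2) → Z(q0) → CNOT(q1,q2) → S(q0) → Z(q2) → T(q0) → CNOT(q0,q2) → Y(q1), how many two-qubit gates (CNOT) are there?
4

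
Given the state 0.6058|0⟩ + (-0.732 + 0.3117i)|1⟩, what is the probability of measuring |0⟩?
0.367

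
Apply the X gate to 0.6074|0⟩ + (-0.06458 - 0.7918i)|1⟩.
(-0.06458 - 0.7918i)|0⟩ + 0.6074|1⟩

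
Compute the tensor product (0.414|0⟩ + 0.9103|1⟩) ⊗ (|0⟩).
0.414|00⟩ + 0.9103|10⟩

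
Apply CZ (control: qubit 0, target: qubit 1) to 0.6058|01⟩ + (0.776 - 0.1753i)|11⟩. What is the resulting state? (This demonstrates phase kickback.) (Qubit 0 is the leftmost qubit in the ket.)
0.6058|01⟩ + (-0.776 + 0.1753i)|11⟩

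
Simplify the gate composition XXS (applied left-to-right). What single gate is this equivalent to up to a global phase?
S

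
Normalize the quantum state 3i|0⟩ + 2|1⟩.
0.8321i|0⟩ + 0.5547|1⟩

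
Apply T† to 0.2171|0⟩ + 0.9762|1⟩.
0.2171|0⟩ + (0.6903 - 0.6903i)|1⟩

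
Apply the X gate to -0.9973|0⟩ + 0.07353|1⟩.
0.07353|0⟩ - 0.9973|1⟩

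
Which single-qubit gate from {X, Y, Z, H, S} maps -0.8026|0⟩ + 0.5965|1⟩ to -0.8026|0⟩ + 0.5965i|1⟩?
S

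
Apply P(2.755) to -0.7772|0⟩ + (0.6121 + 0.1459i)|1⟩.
-0.7772|0⟩ + (-0.6219 + 0.09565i)|1⟩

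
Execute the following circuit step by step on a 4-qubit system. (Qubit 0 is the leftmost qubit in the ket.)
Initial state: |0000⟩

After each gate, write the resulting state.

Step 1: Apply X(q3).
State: |0001⟩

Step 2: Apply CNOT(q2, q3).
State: |0001⟩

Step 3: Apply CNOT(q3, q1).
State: |0101⟩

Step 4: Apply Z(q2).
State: |0101⟩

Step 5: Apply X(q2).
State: |0111⟩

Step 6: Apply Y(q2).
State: -i|0101⟩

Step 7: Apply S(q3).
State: |0101⟩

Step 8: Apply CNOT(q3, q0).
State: |1101⟩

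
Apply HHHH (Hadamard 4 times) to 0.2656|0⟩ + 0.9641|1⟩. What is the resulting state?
0.2656|0⟩ + 0.9641|1⟩

H² = I, so an even number of Hadamards cancels: H^4 = I and the state is unchanged.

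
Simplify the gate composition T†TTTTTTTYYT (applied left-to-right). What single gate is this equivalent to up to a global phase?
T†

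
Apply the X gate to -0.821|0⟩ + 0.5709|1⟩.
0.5709|0⟩ - 0.821|1⟩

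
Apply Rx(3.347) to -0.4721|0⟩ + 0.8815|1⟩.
(0.0484 - 0.8769i)|0⟩ + (-0.09037 + 0.4696i)|1⟩

Rx(3.347) = [[cos(θ/2), −i·sin(θ/2)], [−i·sin(θ/2), cos(θ/2)]]; θ = 3.347, cos(θ/2) ≈ -0.102523, sin(θ/2) ≈ 0.994731.
With a = amp(|0⟩) = -0.4721 and b = amp(|1⟩) = 0.8815:
new amp(|0⟩) = (-0.102523)·a + (-0.994731i)·b = (0.0484 - 0.8769i)
new amp(|1⟩) = (-0.994731i)·a + (-0.102523)·b = (-0.09037 + 0.4696i)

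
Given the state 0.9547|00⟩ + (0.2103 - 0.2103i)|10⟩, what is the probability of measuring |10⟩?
0.08845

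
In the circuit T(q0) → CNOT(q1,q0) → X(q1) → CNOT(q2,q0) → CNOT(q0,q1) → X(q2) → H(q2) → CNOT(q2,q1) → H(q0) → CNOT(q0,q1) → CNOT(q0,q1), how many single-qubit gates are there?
5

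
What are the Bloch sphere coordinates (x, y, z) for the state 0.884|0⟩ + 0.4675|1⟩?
(0.8265, 0, 0.5629)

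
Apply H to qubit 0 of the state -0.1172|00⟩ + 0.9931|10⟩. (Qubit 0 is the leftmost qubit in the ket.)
0.6194|00⟩ - 0.7851|10⟩

H on qubit 0 mixes each pair of kets that differ only in qubit 0: amplitudes (a, b) of (|…0…⟩, |…1…⟩) become ((a + b)/√2, (a − b)/√2). Kets absent from the input have amplitude 0.
(|00⟩, |10⟩): (a, b) = (-0.1172, 0.9931) → (0.6194, -0.7851)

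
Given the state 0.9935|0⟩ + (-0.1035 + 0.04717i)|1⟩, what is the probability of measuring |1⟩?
0.01294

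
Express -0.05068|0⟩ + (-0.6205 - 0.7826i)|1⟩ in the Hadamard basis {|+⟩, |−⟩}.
(-0.4746 - 0.5534i)|+⟩ + (0.4029 + 0.5534i)|−⟩

With |ψ⟩ = α|0⟩ + β|1⟩, the Hadamard-basis coefficients are ⟨+|ψ⟩ = (α + β)/√2 and ⟨−|ψ⟩ = (α − β)/√2.
Here α = -0.05068, β = (-0.6205 - 0.7826i): (α + β)/√2 = (-0.4746 - 0.5534i), (α − β)/√2 = (0.4029 + 0.5534i).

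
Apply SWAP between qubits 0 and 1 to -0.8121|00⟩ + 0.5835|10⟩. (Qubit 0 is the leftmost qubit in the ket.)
-0.8121|00⟩ + 0.5835|01⟩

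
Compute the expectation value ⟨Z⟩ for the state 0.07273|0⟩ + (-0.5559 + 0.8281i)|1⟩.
-0.9895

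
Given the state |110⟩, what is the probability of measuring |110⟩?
1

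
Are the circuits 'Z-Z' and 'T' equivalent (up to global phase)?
No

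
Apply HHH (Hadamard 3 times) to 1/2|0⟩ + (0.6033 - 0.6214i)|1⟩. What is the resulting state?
(0.7802 - 0.4394i)|0⟩ + (-0.07304 + 0.4394i)|1⟩

H² = I, so H^3 = H: a single Hadamard. With (a, b) = (1/2, (0.6033 - 0.6214i)), H gives ((a + b)/√2, (a − b)/√2) = ((0.7802 - 0.4394i), (-0.07304 + 0.4394i)).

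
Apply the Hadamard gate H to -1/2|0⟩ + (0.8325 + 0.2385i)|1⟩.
(0.2351 + 0.1686i)|0⟩ + (-0.9422 - 0.1686i)|1⟩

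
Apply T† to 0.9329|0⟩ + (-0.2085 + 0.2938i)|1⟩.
0.9329|0⟩ + (0.06032 + 0.3552i)|1⟩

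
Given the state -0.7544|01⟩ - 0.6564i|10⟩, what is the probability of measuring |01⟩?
0.5691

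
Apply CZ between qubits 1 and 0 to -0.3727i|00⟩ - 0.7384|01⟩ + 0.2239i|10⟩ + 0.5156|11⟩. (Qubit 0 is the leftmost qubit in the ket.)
-0.3727i|00⟩ - 0.7384|01⟩ + 0.2239i|10⟩ - 0.5156|11⟩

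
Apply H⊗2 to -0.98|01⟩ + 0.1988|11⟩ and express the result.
-0.3906|00⟩ + 0.3906|01⟩ - 0.5894|10⟩ + 0.5894|11⟩

H⊗2 gives amp(|y⟩) = (1/2) Σ_x (−1)^(x·y) amp(|x⟩), where x·y is the number of positions in which both x and y have a 1.
|00⟩: (-0.98 + 0.1988)/2 = -0.3906
|01⟩: (0.98 - 0.1988)/2 = 0.3906
|10⟩: (-0.98 - 0.1988)/2 = -0.5894
|11⟩: (0.98 + 0.1988)/2 = 0.5894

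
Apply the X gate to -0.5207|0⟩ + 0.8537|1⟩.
0.8537|0⟩ - 0.5207|1⟩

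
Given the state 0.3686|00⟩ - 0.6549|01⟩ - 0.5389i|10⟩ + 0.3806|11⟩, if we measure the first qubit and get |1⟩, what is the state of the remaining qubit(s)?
-0.8168i|0⟩ + 0.5769|1⟩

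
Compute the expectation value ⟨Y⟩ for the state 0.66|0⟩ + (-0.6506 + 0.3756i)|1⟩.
0.4958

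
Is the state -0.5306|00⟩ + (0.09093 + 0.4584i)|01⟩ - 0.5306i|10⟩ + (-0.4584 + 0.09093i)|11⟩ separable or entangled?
Separable

Writing the state as a|00⟩ + b|01⟩ + c|10⟩ + d|11⟩, it is a product state iff ad − bc = 0.
Here (a, b, c, d) = (-0.5306, (0.09093 + 0.4584i), -0.5306i, (-0.4584 + 0.09093i)): ad − bc = (-0.5306)(-0.4584 + 0.09093i) − (0.09093 + 0.4584i)(-0.5306i) = 0, so the state is separable.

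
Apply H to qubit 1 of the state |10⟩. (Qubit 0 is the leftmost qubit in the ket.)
1/√2|10⟩ + 1/√2|11⟩

H on qubit 1 mixes each pair of kets that differ only in qubit 1: amplitudes (a, b) of (|…0…⟩, |…1…⟩) become ((a + b)/√2, (a − b)/√2). Kets absent from the input have amplitude 0.
(|10⟩, |11⟩): (a, b) = (1, 0) → (1/√2, 1/√2)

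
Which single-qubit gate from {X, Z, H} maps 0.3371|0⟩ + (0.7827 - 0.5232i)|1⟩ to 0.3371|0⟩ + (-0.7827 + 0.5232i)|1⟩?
Z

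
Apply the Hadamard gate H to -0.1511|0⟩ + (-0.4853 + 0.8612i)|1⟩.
(-0.45 + 0.609i)|0⟩ + (0.2363 - 0.609i)|1⟩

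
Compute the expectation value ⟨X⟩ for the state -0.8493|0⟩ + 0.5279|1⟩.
-0.8967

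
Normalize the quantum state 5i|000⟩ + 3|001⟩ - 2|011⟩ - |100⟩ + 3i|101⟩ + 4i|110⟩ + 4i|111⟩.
0.559i|000⟩ + 0.3354|001⟩ - 0.2236|011⟩ - 0.1118|100⟩ + 0.3354i|101⟩ + (1/√5)i|110⟩ + (1/√5)i|111⟩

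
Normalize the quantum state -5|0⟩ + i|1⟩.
-0.9806|0⟩ + 0.1961i|1⟩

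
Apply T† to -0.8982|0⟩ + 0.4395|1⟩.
-0.8982|0⟩ + (0.3108 - 0.3108i)|1⟩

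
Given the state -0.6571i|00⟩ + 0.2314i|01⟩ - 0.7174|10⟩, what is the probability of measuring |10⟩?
0.5147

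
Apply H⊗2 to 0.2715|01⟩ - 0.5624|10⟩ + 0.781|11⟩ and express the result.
0.2451|00⟩ - 0.8075|01⟩ + 0.02645|10⟩ + 0.536|11⟩

H⊗2 gives amp(|y⟩) = (1/2) Σ_x (−1)^(x·y) amp(|x⟩), where x·y is the number of positions in which both x and y have a 1.
|00⟩: (0.2715 - 0.5624 + 0.781)/2 = 0.2451
|01⟩: (-0.2715 - 0.5624 - 0.781)/2 = -0.8075
|10⟩: (0.2715 + 0.5624 - 0.781)/2 = 0.02645
|11⟩: (-0.2715 + 0.5624 + 0.781)/2 = 0.536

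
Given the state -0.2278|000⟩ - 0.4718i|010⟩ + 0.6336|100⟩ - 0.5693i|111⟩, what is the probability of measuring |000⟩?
0.05189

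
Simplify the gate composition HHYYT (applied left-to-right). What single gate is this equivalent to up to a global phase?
T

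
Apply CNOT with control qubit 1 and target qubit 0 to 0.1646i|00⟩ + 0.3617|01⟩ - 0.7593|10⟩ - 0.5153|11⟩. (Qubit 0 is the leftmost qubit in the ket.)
0.1646i|00⟩ - 0.5153|01⟩ - 0.7593|10⟩ + 0.3617|11⟩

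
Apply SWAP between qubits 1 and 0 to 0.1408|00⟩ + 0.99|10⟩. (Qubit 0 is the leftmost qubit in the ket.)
0.1408|00⟩ + 0.99|01⟩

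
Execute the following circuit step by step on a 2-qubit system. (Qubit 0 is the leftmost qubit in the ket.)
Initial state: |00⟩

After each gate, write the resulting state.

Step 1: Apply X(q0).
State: |10⟩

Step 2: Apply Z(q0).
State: -|10⟩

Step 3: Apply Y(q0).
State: i|00⟩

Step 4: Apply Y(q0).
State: -|10⟩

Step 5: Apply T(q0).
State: (-1/√2 - (1/√2)i)|10⟩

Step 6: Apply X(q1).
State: (-1/√2 - (1/√2)i)|11⟩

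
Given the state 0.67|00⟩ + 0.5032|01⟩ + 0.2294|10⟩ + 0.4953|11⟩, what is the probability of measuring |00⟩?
0.4489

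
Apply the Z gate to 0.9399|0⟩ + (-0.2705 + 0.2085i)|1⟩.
0.9399|0⟩ + (0.2705 - 0.2085i)|1⟩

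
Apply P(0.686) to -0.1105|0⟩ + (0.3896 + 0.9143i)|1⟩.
-0.1105|0⟩ + (-0.2777 + 0.9543i)|1⟩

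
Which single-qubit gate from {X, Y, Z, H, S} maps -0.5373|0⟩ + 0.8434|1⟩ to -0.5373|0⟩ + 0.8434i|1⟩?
S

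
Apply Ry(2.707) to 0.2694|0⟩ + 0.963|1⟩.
-0.8823|0⟩ + 0.4707|1⟩

Ry(2.707) = [[cos(θ/2), −sin(θ/2)], [sin(θ/2), cos(θ/2)]]; θ = 2.707, cos(θ/2) ≈ 0.21559, sin(θ/2) ≈ 0.976484.
With a = amp(|0⟩) = 0.2694 and b = amp(|1⟩) = 0.963:
new amp(|0⟩) = (0.21559)·a + (-0.976484)·b = -0.8823
new amp(|1⟩) = (0.976484)·a + (0.21559)·b = 0.4707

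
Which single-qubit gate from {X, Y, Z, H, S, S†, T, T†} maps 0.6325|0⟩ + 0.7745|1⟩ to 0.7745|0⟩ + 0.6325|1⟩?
X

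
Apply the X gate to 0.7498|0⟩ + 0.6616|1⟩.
0.6616|0⟩ + 0.7498|1⟩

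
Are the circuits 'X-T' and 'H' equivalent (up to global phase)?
No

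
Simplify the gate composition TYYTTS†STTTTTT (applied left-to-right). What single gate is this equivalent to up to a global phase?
T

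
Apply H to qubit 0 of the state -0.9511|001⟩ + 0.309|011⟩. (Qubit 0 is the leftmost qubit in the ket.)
-0.6725|001⟩ + 0.2185|011⟩ - 0.6725|101⟩ + 0.2185|111⟩

H on qubit 0 mixes each pair of kets that differ only in qubit 0: amplitudes (a, b) of (|…0…⟩, |…1…⟩) become ((a + b)/√2, (a − b)/√2). Kets absent from the input have amplitude 0.
(|001⟩, |101⟩): (a, b) = (-0.9511, 0) → (-0.6725, -0.6725)
(|011⟩, |111⟩): (a, b) = (0.309, 0) → (0.2185, 0.2185)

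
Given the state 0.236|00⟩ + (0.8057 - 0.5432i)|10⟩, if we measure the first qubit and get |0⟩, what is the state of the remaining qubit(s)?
|0⟩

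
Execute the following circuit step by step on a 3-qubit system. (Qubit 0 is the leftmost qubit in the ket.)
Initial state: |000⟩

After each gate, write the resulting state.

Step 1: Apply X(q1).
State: |010⟩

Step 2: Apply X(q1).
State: |000⟩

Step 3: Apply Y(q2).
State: i|001⟩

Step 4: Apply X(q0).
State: i|101⟩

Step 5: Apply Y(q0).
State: |001⟩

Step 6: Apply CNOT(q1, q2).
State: |001⟩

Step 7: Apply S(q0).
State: |001⟩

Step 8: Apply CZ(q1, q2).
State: |001⟩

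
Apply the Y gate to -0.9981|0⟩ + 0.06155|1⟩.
-0.06155i|0⟩ - 0.9981i|1⟩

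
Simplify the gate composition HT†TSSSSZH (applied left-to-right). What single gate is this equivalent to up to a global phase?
X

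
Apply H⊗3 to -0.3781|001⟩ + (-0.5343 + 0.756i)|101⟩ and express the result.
(-0.3226 + 0.2673i)|000⟩ + (0.3226 - 0.2673i)|001⟩ + (-0.3226 + 0.2673i)|010⟩ + (0.3226 - 0.2673i)|011⟩ + (0.05523 - 0.2673i)|100⟩ + (-0.05523 + 0.2673i)|101⟩ + (0.05523 - 0.2673i)|110⟩ + (-0.05523 + 0.2673i)|111⟩

H⊗3 gives amp(|y⟩) = (1/2√2) Σ_x (−1)^(x·y) amp(|x⟩), where x·y is the number of positions in which both x and y have a 1.
|000⟩: (-0.3781 + (-0.5343 + 0.756i))/(2√2) = (-0.3226 + 0.2673i)
|001⟩: (0.3781 - (-0.5343 + 0.756i))/(2√2) = (0.3226 - 0.2673i)
|010⟩: (-0.3781 + (-0.5343 + 0.756i))/(2√2) = (-0.3226 + 0.2673i)
|011⟩: (0.3781 - (-0.5343 + 0.756i))/(2√2) = (0.3226 - 0.2673i)
|100⟩: (-0.3781 - (-0.5343 + 0.756i))/(2√2) = (0.05523 - 0.2673i)
|101⟩: (0.3781 + (-0.5343 + 0.756i))/(2√2) = (-0.05523 + 0.2673i)
|110⟩: (-0.3781 - (-0.5343 + 0.756i))/(2√2) = (0.05523 - 0.2673i)
|111⟩: (0.3781 + (-0.5343 + 0.756i))/(2√2) = (-0.05523 + 0.2673i)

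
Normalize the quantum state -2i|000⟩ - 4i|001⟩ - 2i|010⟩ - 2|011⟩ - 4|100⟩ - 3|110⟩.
-0.2747i|000⟩ - 0.5494i|001⟩ - 0.2747i|010⟩ - 0.2747|011⟩ - 0.5494|100⟩ - 0.4121|110⟩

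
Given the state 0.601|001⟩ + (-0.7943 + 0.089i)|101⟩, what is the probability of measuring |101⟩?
0.6388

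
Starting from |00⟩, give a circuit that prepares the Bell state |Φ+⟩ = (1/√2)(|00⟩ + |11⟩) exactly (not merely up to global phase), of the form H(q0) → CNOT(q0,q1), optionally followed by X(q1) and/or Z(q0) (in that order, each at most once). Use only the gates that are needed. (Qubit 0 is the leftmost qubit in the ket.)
H(q0) → CNOT(q0,q1)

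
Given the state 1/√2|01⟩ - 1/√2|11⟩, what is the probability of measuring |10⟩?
0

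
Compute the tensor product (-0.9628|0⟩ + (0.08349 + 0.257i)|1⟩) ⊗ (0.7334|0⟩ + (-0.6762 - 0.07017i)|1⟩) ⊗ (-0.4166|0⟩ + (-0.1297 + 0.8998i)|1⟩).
0.2942|000⟩ + (0.09158 - 0.6354i)|001⟩ + (-0.2712 - 0.02815i)|010⟩ + (-0.1452 + 0.577i)|011⟩ + (-0.02551 - 0.07852i)|100⟩ + (-0.1775 + 0.03065i)|101⟩ + (0.01601 + 0.07484i)|110⟩ + (0.1666 - 0.01127i)|111⟩

amp(|b₁b₂…⟩) = product of the factor amplitudes for bits b₁, b₂, …; only kets whose every factor amplitude is nonzero survive.
|000⟩: (-0.9628)(0.7334)(-0.4166) = 0.2942
|001⟩: (-0.9628)(0.7334)(-0.1297 + 0.8998i) = (0.09158 - 0.6354i)
|010⟩: (-0.9628)(-0.6762 - 0.07017i)(-0.4166) = (-0.2712 - 0.02815i)
|011⟩: (-0.9628)(-0.6762 - 0.07017i)(-0.1297 + 0.8998i) = (-0.1452 + 0.577i)
|100⟩: (0.08349 + 0.257i)(0.7334)(-0.4166) = (-0.02551 - 0.07852i)
|101⟩: (0.08349 + 0.257i)(0.7334)(-0.1297 + 0.8998i) = (-0.1775 + 0.03065i)
|110⟩: (0.08349 + 0.257i)(-0.6762 - 0.07017i)(-0.4166) = (0.01601 + 0.07484i)
|111⟩: (0.08349 + 0.257i)(-0.6762 - 0.07017i)(-0.1297 + 0.8998i) = (0.1666 - 0.01127i)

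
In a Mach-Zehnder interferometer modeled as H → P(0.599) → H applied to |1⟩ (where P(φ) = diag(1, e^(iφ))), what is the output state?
(0.08705 - 0.2819i)|0⟩ + (0.9129 + 0.2819i)|1⟩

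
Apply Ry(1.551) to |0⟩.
0.7141|0⟩ + 0.7001|1⟩

Ry(1.551) = [[cos(θ/2), −sin(θ/2)], [sin(θ/2), cos(θ/2)]]; θ = 1.551, cos(θ/2) ≈ 0.714071, sin(θ/2) ≈ 0.700073.
With a = amp(|0⟩) = 1 and b = amp(|1⟩) = 0:
new amp(|0⟩) = (0.714071)·a + (-0.700073)·b = 0.7141
new amp(|1⟩) = (0.700073)·a + (0.714071)·b = 0.7001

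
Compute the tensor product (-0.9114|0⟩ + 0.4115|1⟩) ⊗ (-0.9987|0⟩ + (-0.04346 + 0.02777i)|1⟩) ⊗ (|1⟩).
0.9102|001⟩ + (0.03961 - 0.02531i)|011⟩ - 0.411|101⟩ + (-0.01788 + 0.01143i)|111⟩

amp(|b₁b₂…⟩) = product of the factor amplitudes for bits b₁, b₂, …; only kets whose every factor amplitude is nonzero survive.
|001⟩: (-0.9114)(-0.9987)(1) = 0.9102
|011⟩: (-0.9114)(-0.04346 + 0.02777i)(1) = (0.03961 - 0.02531i)
|101⟩: (0.4115)(-0.9987)(1) = -0.411
|111⟩: (0.4115)(-0.04346 + 0.02777i)(1) = (-0.01788 + 0.01143i)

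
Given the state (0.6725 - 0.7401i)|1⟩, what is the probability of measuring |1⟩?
1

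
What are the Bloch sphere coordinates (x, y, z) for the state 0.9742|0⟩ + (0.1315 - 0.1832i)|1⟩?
(0.2562, -0.3569, 0.8982)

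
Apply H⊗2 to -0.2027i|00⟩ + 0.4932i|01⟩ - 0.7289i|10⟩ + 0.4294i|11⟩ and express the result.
-0.0045i|00⟩ - 0.9271i|01⟩ + 0.295i|10⟩ + 0.2312i|11⟩

H⊗2 gives amp(|y⟩) = (1/2) Σ_x (−1)^(x·y) amp(|x⟩), where x·y is the number of positions in which both x and y have a 1.
|00⟩: (-0.2027i + 0.4932i - 0.7289i + 0.4294i)/2 = -0.0045i
|01⟩: (-0.2027i - 0.4932i - 0.7289i - 0.4294i)/2 = -0.9271i
|10⟩: (-0.2027i + 0.4932i + 0.7289i - 0.4294i)/2 = 0.295i
|11⟩: (-0.2027i - 0.4932i + 0.7289i + 0.4294i)/2 = 0.2312i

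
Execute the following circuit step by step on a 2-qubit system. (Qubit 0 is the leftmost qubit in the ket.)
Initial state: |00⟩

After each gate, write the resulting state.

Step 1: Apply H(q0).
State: 1/√2|00⟩ + 1/√2|10⟩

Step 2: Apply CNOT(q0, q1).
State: 1/√2|00⟩ + 1/√2|11⟩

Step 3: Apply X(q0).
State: 1/√2|01⟩ + 1/√2|10⟩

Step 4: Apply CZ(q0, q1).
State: 1/√2|01⟩ + 1/√2|10⟩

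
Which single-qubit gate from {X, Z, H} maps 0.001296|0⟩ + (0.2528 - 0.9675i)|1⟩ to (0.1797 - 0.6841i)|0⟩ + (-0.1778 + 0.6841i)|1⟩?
H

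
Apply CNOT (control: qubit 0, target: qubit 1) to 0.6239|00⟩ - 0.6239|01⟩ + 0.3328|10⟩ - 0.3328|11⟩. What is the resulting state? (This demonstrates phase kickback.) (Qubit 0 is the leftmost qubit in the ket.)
0.6239|00⟩ - 0.6239|01⟩ - 0.3328|10⟩ + 0.3328|11⟩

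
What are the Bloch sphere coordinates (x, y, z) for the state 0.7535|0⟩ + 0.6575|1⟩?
(0.9909, 0, 0.1355)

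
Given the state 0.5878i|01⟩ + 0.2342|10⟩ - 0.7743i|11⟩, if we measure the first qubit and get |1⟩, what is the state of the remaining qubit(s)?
0.2895|0⟩ - 0.9572i|1⟩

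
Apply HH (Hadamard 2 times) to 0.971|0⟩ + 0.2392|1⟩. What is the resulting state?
0.971|0⟩ + 0.2392|1⟩

H² = I, so an even number of Hadamards cancels: H^2 = I and the state is unchanged.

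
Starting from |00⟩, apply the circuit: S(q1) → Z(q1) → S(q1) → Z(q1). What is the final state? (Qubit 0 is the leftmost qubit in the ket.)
|00⟩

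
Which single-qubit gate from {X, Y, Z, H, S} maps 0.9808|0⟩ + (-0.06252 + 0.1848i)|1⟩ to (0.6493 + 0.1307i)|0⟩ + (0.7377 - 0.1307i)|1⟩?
H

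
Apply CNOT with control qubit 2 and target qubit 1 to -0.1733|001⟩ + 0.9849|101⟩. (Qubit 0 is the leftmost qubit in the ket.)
-0.1733|011⟩ + 0.9849|111⟩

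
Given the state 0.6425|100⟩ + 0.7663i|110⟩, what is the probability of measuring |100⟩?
0.4128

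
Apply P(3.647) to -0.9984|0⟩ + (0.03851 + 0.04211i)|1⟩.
-0.9984|0⟩ + (-0.01331 - 0.05549i)|1⟩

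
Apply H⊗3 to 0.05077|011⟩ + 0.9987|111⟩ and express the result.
0.371|000⟩ - 0.371|001⟩ - 0.371|010⟩ + 0.371|011⟩ - 0.3351|100⟩ + 0.3351|101⟩ + 0.3351|110⟩ - 0.3351|111⟩

H⊗3 gives amp(|y⟩) = (1/2√2) Σ_x (−1)^(x·y) amp(|x⟩), where x·y is the number of positions in which both x and y have a 1.
|000⟩: (0.05077 + 0.9987)/(2√2) = 0.371
|001⟩: (-0.05077 - 0.9987)/(2√2) = -0.371
|010⟩: (-0.05077 - 0.9987)/(2√2) = -0.371
|011⟩: (0.05077 + 0.9987)/(2√2) = 0.371
|100⟩: (0.05077 - 0.9987)/(2√2) = -0.3351
|101⟩: (-0.05077 + 0.9987)/(2√2) = 0.3351
|110⟩: (-0.05077 + 0.9987)/(2√2) = 0.3351
|111⟩: (0.05077 - 0.9987)/(2√2) = -0.3351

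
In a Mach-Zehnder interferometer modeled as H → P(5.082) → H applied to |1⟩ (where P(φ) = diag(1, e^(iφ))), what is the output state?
(0.3194 + 0.4662i)|0⟩ + (0.6806 - 0.4662i)|1⟩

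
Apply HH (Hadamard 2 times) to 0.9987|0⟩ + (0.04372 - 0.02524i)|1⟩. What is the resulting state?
0.9987|0⟩ + (0.04372 - 0.02524i)|1⟩

H² = I, so an even number of Hadamards cancels: H^2 = I and the state is unchanged.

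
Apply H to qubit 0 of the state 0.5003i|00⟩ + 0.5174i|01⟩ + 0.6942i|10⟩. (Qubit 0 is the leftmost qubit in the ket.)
0.8446i|00⟩ + 0.3659i|01⟩ - 0.1371i|10⟩ + 0.3659i|11⟩

H on qubit 0 mixes each pair of kets that differ only in qubit 0: amplitudes (a, b) of (|…0…⟩, |…1…⟩) become ((a + b)/√2, (a − b)/√2). Kets absent from the input have amplitude 0.
(|00⟩, |10⟩): (a, b) = (0.5003i, 0.6942i) → (0.8446i, -0.1371i)
(|01⟩, |11⟩): (a, b) = (0.5174i, 0) → (0.3659i, 0.3659i)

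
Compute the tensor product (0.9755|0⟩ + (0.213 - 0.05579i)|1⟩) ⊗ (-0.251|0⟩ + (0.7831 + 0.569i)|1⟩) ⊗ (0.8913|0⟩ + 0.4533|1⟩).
-0.2182|000⟩ - 0.111|001⟩ + (0.6809 + 0.4947i)|010⟩ + (0.3463 + 0.2516i)|011⟩ + (-0.04765 + 0.01248i)|100⟩ + (-0.02423 + 0.006348i)|101⟩ + (0.177 + 0.06908i)|110⟩ + (0.09 + 0.03513i)|111⟩

amp(|b₁b₂…⟩) = product of the factor amplitudes for bits b₁, b₂, …; only kets whose every factor amplitude is nonzero survive.
|000⟩: (0.9755)(-0.251)(0.8913) = -0.2182
|001⟩: (0.9755)(-0.251)(0.4533) = -0.111
|010⟩: (0.9755)(0.7831 + 0.569i)(0.8913) = (0.6809 + 0.4947i)
|011⟩: (0.9755)(0.7831 + 0.569i)(0.4533) = (0.3463 + 0.2516i)
|100⟩: (0.213 - 0.05579i)(-0.251)(0.8913) = (-0.04765 + 0.01248i)
|101⟩: (0.213 - 0.05579i)(-0.251)(0.4533) = (-0.02423 + 0.006348i)
|110⟩: (0.213 - 0.05579i)(0.7831 + 0.569i)(0.8913) = (0.177 + 0.06908i)
|111⟩: (0.213 - 0.05579i)(0.7831 + 0.569i)(0.4533) = (0.09 + 0.03513i)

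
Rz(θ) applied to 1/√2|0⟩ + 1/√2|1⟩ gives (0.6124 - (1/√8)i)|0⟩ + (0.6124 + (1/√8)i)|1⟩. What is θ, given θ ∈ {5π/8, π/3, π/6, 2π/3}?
π/3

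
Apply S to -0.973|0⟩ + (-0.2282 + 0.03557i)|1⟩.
-0.973|0⟩ + (-0.03557 - 0.2282i)|1⟩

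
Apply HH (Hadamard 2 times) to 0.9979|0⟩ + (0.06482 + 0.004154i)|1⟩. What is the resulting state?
0.9979|0⟩ + (0.06482 + 0.004154i)|1⟩

H² = I, so an even number of Hadamards cancels: H^2 = I and the state is unchanged.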